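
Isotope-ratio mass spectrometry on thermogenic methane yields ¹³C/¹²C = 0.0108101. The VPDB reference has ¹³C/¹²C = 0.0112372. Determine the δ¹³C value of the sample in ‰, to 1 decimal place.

δ¹³C = (R_sample / R_standard − 1) × 1000
R_sample / R_standard = 0.0108101 / 0.0112372 = 0.961992
δ¹³C = (0.961992 − 1) × 1000 = -38.01‰

-38.0‰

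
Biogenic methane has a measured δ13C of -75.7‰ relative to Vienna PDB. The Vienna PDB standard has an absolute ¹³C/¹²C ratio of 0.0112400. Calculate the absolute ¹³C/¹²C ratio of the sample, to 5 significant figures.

0.010389

R_sample = R_standard × (δ13C/1000 + 1)
R_sample = 0.0112400 × (-75.7/1000 + 1) = 0.0112400 × 0.924300
R_sample = 0.0103891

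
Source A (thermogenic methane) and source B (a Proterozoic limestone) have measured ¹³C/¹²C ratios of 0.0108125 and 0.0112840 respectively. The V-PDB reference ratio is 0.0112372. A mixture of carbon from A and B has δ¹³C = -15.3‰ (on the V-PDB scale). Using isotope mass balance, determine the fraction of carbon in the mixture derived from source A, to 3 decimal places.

δ_A = (0.0108125/0.0112372 − 1)×1000 = (0.962206 − 1)×1000 = -37.794‰
δ_B = (0.0112840/0.0112372 − 1)×1000 = (1.004165 − 1)×1000 = 4.165‰
f_A = (δ_mix − δ_B)/(δ_A − δ_B) = (-15.3 − (4.165))/(-37.794 − (4.165))
f_A = -19.465 / -41.959 = 0.4639

0.464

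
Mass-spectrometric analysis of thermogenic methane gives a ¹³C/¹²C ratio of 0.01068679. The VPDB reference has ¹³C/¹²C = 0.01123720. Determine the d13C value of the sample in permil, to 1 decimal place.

-49.0 permil

d13C = (R_sample / R_standard − 1) × 1000
R_sample / R_standard = 0.01068679 / 0.01123720 = 0.951019
d13C = (0.951019 − 1) × 1000 = -48.98 permil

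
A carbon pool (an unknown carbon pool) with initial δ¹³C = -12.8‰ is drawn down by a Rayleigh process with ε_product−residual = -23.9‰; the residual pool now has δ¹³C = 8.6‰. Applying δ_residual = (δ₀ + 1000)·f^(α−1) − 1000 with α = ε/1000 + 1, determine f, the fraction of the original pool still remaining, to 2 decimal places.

α − 1 = ε/1000 = -0.0239
(δ_res + 1000)/(δ₀ + 1000) = (8.6 + 1000)/(-12.8 + 1000) = 1008.6/987.2 = 1.021677
f = 1.021677^(1/-0.0239) = exp(ln(1.021677)/-0.0239) = exp(0.02145/-0.0239)
f = exp(-0.8973) = 0.4077

0.41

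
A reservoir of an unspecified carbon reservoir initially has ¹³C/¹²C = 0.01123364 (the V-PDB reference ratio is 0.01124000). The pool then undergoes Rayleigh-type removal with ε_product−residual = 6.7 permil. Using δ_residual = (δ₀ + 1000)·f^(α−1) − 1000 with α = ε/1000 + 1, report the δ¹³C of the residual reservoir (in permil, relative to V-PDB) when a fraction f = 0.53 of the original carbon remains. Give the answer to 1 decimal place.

-4.8 permil

δ₀ = (0.01123364/0.01124000 − 1)×1000 = (0.999434 − 1)×1000 = -0.566 permil
α − 1 = ε/1000 = 0.0067
f^(α−1) = 0.53^(0.0067) = 0.995755
δ_res = (-0.566 + 1000) × 0.995755 − 1000 = 995.192 − 1000 = -4.81 permil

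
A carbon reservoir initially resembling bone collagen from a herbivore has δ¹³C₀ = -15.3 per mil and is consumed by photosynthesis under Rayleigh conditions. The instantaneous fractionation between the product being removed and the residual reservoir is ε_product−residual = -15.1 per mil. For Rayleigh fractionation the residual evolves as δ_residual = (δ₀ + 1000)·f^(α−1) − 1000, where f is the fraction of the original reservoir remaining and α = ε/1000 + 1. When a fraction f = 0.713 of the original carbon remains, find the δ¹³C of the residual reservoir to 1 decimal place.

Rayleigh residual: δ_res = (δ₀ + 1000)·f^(α−1) − 1000
α = ε/1000 + 1 = 0.98490, so α − 1 = -0.01510
f^(α−1) = 0.713^(-0.01510) = 1.005121
δ_res = (-15.3 + 1000) × 1.005121 − 1000 = 989.743 − 1000 = -10.26 per mil

-10.3 per mil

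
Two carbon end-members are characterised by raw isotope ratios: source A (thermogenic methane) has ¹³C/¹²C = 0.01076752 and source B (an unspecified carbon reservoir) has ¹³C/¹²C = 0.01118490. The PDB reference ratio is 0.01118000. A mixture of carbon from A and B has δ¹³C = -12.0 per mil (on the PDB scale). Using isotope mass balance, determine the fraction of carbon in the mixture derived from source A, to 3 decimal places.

δ_A = (0.01076752/0.01118000 − 1)×1000 = (0.963106 − 1)×1000 = -36.894 per mil
δ_B = (0.01118490/0.01118000 − 1)×1000 = (1.000438 − 1)×1000 = 0.438 per mil
f_A = (δ_mix − δ_B)/(δ_A − δ_B) = (-12.0 − (0.438))/(-36.894 − (0.438))
f_A = -12.438 / -37.333 = 0.3332

0.333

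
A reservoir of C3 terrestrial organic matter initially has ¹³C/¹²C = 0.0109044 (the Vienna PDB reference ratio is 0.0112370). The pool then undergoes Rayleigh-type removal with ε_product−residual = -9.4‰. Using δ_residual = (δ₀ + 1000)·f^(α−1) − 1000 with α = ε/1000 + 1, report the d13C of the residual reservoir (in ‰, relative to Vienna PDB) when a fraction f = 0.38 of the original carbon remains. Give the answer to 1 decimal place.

δ₀ = (0.0109044/0.0112370 − 1)×1000 = (0.970401 − 1)×1000 = -29.599‰
α − 1 = ε/1000 = -0.0094
f^(α−1) = 0.38^(-0.0094) = 1.009137
δ_res = (-29.599 + 1000) × 1.009137 − 1000 = 979.268 − 1000 = -20.73‰

-20.7‰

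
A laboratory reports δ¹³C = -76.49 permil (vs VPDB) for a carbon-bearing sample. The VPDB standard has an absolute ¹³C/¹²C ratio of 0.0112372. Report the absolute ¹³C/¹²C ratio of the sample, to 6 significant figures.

R_sample = R_standard × (δ¹³C/1000 + 1)
R_sample = 0.0112372 × (-76.49/1000 + 1) = 0.0112372 × 0.923510
R_sample = 0.0103777

0.0103777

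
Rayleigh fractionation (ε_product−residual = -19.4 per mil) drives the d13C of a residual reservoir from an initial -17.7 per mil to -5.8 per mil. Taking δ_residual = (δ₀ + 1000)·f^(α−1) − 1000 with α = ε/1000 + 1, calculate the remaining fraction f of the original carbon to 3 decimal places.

α − 1 = ε/1000 = -0.0194
(δ_res + 1000)/(δ₀ + 1000) = (-5.8 + 1000)/(-17.7 + 1000) = 994.2/982.3 = 1.012114
f = 1.012114^(1/-0.0194) = exp(ln(1.012114)/-0.0194) = exp(0.01204/-0.0194)
f = exp(-0.6207) = 0.5376

0.538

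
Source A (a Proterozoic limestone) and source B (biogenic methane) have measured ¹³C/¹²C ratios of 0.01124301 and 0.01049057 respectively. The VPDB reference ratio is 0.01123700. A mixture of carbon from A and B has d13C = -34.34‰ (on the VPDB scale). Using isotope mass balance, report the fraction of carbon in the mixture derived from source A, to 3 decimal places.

δ_A = (0.01124301/0.01123700 − 1)×1000 = (1.000535 − 1)×1000 = 0.535‰
δ_B = (0.01049057/0.01123700 − 1)×1000 = (0.933574 − 1)×1000 = -66.426‰
f_A = (δ_mix − δ_B)/(δ_A − δ_B) = (-34.34 − (-66.426))/(0.535 − (-66.426))
f_A = 32.086 / 66.961 = 0.4792

0.479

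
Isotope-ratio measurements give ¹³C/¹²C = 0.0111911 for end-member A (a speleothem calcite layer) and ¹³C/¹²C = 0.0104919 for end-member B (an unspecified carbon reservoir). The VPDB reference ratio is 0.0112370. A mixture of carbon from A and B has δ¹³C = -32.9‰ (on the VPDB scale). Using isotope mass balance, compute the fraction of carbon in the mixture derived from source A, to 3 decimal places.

δ_A = (0.0111911/0.0112370 − 1)×1000 = (0.995915 − 1)×1000 = -4.085‰
δ_B = (0.0104919/0.0112370 − 1)×1000 = (0.933692 − 1)×1000 = -66.308‰
f_A = (δ_mix − δ_B)/(δ_A − δ_B) = (-32.9 − (-66.308))/(-4.085 − (-66.308))
f_A = 33.408 / 62.223 = 0.5369

0.537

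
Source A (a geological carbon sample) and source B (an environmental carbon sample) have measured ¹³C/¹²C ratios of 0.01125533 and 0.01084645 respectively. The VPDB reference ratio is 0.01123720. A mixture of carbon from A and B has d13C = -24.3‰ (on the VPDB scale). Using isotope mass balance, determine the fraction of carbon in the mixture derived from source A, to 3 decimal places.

0.288

δ_A = (0.01125533/0.01123720 − 1)×1000 = (1.001613 − 1)×1000 = 1.613‰
δ_B = (0.01084645/0.01123720 − 1)×1000 = (0.965227 − 1)×1000 = -34.773‰
f_A = (δ_mix − δ_B)/(δ_A − δ_B) = (-24.3 − (-34.773))/(1.613 − (-34.773))
f_A = 10.473 / 36.386 = 0.2878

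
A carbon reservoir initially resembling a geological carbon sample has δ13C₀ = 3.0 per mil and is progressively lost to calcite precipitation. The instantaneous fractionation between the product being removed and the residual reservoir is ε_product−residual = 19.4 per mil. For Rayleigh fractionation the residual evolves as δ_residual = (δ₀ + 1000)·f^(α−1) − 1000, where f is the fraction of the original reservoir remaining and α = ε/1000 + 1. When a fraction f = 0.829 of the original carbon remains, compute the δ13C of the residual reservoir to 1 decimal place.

-0.6 per mil

Rayleigh residual: δ_res = (δ₀ + 1000)·f^(α−1) − 1000
α = ε/1000 + 1 = 1.01940, so α − 1 = 0.01940
f^(α−1) = 0.829^(0.01940) = 0.996368
δ_res = (3.0 + 1000) × 0.996368 − 1000 = 999.358 − 1000 = -0.64 per mil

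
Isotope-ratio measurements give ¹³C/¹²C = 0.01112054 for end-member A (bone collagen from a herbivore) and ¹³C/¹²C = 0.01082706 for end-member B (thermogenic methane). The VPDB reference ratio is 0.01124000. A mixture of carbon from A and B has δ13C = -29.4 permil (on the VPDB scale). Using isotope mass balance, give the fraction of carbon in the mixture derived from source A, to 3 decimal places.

δ_A = (0.01112054/0.01124000 − 1)×1000 = (0.989372 − 1)×1000 = -10.628 permil
δ_B = (0.01082706/0.01124000 − 1)×1000 = (0.963262 − 1)×1000 = -36.738 permil
f_A = (δ_mix − δ_B)/(δ_A − δ_B) = (-29.4 − (-36.738))/(-10.628 − (-36.738))
f_A = 7.338 / 26.110 = 0.2811

0.281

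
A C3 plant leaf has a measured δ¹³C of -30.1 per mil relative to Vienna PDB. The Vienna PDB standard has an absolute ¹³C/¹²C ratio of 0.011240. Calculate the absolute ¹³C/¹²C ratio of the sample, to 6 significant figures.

0.0109017

R_sample = R_standard × (δ¹³C/1000 + 1)
R_sample = 0.011240 × (-30.1/1000 + 1) = 0.011240 × 0.969900
R_sample = 0.0109017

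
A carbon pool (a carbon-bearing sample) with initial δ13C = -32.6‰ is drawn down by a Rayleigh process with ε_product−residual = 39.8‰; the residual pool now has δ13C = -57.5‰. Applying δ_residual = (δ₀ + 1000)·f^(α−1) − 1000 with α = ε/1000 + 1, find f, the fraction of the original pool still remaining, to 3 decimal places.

α − 1 = ε/1000 = 0.0398
(δ_res + 1000)/(δ₀ + 1000) = (-57.5 + 1000)/(-32.6 + 1000) = 942.5/967.4 = 0.974261
f = 0.974261^(1/0.0398) = exp(ln(0.974261)/0.0398) = exp(-0.02608/0.0398)
f = exp(-0.6552) = 0.5193

0.519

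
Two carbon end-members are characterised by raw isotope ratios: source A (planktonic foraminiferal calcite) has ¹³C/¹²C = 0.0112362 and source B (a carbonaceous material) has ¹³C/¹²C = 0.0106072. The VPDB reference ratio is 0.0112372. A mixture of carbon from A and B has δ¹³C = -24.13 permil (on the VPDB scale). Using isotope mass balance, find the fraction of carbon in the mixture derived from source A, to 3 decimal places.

0.571

δ_A = (0.0112362/0.0112372 − 1)×1000 = (0.999911 − 1)×1000 = -0.089 permil
δ_B = (0.0106072/0.0112372 − 1)×1000 = (0.943936 − 1)×1000 = -56.064 permil
f_A = (δ_mix − δ_B)/(δ_A − δ_B) = (-24.13 − (-56.064))/(-0.089 − (-56.064))
f_A = 31.934 / 55.975 = 0.5705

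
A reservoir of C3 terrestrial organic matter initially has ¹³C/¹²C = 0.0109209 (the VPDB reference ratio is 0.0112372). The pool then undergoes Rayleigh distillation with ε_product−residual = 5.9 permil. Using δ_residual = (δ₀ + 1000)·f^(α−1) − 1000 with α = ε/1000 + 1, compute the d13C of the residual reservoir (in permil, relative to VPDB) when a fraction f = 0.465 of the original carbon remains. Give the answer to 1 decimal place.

-32.5 permil

δ₀ = (0.0109209/0.0112372 − 1)×1000 = (0.971852 − 1)×1000 = -28.148 permil
α − 1 = ε/1000 = 0.0059
f^(α−1) = 0.465^(0.0059) = 0.995492
δ_res = (-28.148 + 1000) × 0.995492 − 1000 = 967.472 − 1000 = -32.53 permil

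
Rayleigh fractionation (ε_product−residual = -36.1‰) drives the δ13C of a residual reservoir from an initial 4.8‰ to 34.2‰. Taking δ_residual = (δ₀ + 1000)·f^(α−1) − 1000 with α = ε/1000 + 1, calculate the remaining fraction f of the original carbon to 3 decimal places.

0.450

α − 1 = ε/1000 = -0.0361
(δ_res + 1000)/(δ₀ + 1000) = (34.2 + 1000)/(4.8 + 1000) = 1034.2/1004.8 = 1.029260
f = 1.029260^(1/-0.0361) = exp(ln(1.029260)/-0.0361) = exp(0.02884/-0.0361)
f = exp(-0.7989) = 0.4498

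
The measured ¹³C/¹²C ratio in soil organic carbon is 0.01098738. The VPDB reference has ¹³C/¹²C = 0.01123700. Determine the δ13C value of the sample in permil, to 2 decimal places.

-22.21 permil

δ13C = (R_sample / R_standard − 1) × 1000
R_sample / R_standard = 0.01098738 / 0.01123700 = 0.977786
δ13C = (0.977786 − 1) × 1000 = -22.214 permil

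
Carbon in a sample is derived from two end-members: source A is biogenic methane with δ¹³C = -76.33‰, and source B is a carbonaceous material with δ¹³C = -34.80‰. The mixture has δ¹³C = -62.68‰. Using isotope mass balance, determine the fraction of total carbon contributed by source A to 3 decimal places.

δ_mix = f_A·δ_A + (1 − f_A)·δ_B  ⇒  f_A = (δ_mix − δ_B)/(δ_A − δ_B)
f_A = (-62.68 − (-34.80)) / (-76.33 − (-34.80))
f_A = -27.88 / -41.53 = 0.6713

0.671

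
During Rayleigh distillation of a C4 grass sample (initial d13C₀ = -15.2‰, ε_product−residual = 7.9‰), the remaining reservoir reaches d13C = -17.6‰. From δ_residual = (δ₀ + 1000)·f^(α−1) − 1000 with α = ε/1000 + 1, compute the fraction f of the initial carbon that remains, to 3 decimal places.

0.734

α − 1 = ε/1000 = 0.0079
(δ_res + 1000)/(δ₀ + 1000) = (-17.6 + 1000)/(-15.2 + 1000) = 982.4/984.8 = 0.997563
f = 0.997563^(1/0.0079) = exp(ln(0.997563)/0.0079) = exp(-0.00244/0.0079)
f = exp(-0.3089) = 0.7343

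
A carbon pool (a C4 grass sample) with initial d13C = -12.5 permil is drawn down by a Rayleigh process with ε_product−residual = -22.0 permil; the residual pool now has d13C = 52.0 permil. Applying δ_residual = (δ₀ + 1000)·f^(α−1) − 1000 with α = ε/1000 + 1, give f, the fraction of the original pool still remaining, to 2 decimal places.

0.06

α − 1 = ε/1000 = -0.0220
(δ_res + 1000)/(δ₀ + 1000) = (52.0 + 1000)/(-12.5 + 1000) = 1052.0/987.5 = 1.065316
f = 1.065316^(1/-0.0220) = exp(ln(1.065316)/-0.0220) = exp(0.06327/-0.0220)
f = exp(-2.8760) = 0.0564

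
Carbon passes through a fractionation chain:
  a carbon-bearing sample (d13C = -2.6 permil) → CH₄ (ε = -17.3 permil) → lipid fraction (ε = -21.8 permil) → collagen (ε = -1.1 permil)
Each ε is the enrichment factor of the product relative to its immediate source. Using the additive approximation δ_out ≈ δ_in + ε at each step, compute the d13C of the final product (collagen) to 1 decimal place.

-42.8 permil

step 1: δ ≈ -2.6 + (-17.3) = -19.9 permil
step 2: δ ≈ -19.9 + (-21.8) = -41.7 permil
step 3: δ ≈ -41.7 + (-1.1) = -42.8 permil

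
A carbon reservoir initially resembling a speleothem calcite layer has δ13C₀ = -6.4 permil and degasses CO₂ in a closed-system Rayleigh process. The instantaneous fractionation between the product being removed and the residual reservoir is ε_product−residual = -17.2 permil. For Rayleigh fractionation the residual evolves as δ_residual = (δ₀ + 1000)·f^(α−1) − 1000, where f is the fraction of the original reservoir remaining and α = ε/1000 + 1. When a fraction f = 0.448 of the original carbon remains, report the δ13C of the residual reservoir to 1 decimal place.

7.4 permil

Rayleigh residual: δ_res = (δ₀ + 1000)·f^(α−1) − 1000
α = ε/1000 + 1 = 0.98280, so α − 1 = -0.01720
f^(α−1) = 0.448^(-0.01720) = 1.013907
δ_res = (-6.4 + 1000) × 1.013907 − 1000 = 1007.418 − 1000 = 7.42 permil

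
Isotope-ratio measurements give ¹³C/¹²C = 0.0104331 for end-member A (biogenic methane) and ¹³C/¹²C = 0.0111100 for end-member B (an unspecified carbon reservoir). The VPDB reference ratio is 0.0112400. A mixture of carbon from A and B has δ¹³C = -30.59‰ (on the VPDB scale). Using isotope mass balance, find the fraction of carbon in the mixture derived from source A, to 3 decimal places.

δ_A = (0.0104331/0.0112400 − 1)×1000 = (0.928212 − 1)×1000 = -71.788‰
δ_B = (0.0111100/0.0112400 − 1)×1000 = (0.988434 − 1)×1000 = -11.566‰
f_A = (δ_mix − δ_B)/(δ_A − δ_B) = (-30.59 − (-11.566))/(-71.788 − (-11.566))
f_A = -19.024 / -60.222 = 0.3159

0.316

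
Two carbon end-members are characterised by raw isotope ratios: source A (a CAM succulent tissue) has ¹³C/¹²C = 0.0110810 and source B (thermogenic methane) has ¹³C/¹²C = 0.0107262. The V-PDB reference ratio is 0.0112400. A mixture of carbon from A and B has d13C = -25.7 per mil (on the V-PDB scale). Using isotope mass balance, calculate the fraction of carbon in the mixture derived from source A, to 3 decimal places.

0.634

δ_A = (0.0110810/0.0112400 − 1)×1000 = (0.985854 − 1)×1000 = -14.146 per mil
δ_B = (0.0107262/0.0112400 − 1)×1000 = (0.954288 − 1)×1000 = -45.712 per mil
f_A = (δ_mix − δ_B)/(δ_A − δ_B) = (-25.7 − (-45.712))/(-14.146 − (-45.712))
f_A = 20.012 / 31.566 = 0.6340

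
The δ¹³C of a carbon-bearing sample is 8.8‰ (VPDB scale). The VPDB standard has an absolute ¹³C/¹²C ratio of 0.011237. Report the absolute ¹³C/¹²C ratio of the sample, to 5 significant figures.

R_sample = R_standard × (δ¹³C/1000 + 1)
R_sample = 0.011237 × (8.8/1000 + 1) = 0.011237 × 1.008800
R_sample = 0.0113359

0.011336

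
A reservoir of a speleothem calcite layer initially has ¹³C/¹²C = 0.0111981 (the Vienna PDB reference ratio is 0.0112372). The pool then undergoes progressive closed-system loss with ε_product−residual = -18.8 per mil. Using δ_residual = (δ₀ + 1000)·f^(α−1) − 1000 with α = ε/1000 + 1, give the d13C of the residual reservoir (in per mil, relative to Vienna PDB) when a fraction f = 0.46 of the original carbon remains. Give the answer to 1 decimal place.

δ₀ = (0.0111981/0.0112372 − 1)×1000 = (0.996520 − 1)×1000 = -3.480 per mil
α − 1 = ε/1000 = -0.0188
f^(α−1) = 0.46^(-0.0188) = 1.014706
δ_res = (-3.480 + 1000) × 1.014706 − 1000 = 1011.175 − 1000 = 11.18 per mil

11.2 per mil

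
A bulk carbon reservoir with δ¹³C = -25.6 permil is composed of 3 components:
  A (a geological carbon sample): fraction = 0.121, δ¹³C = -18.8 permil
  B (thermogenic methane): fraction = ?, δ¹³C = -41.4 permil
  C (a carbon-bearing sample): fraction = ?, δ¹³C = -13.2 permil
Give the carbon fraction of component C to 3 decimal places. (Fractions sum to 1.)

0.463

Let f_C and f_B be the unknown fractions; fractions sum to 1 so f_C + f_B = 0.879.
Mass balance: Σ fᵢ·δᵢ = δ_bulk ⇒ f_C·(-13.2) + f_B·(-41.4) = -25.6 − (-2.275) = -23.325
Substitute f_B = 0.879 − f_C:
f_C·(-13.2 − -41.4) = -23.325 − 0.879×(-41.4) = 13.065
f_C = 13.065 / 28.2 = 0.4633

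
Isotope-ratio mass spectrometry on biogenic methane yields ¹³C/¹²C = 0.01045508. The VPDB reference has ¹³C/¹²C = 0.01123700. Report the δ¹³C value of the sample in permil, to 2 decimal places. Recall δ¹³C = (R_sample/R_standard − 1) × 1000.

-69.58 permil

δ¹³C = (R_sample / R_standard − 1) × 1000
R_sample / R_standard = 0.01045508 / 0.01123700 = 0.930416
δ¹³C = (0.930416 − 1) × 1000 = -69.584 permil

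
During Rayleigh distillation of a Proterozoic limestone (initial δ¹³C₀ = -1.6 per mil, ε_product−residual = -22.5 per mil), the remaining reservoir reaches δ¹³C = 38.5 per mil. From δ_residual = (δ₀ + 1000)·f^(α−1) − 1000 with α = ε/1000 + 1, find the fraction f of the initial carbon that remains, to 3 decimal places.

0.174

α − 1 = ε/1000 = -0.0225
(δ_res + 1000)/(δ₀ + 1000) = (38.5 + 1000)/(-1.6 + 1000) = 1038.5/998.4 = 1.040164
f = 1.040164^(1/-0.0225) = exp(ln(1.040164)/-0.0225) = exp(0.03938/-0.0225)
f = exp(-1.7502) = 0.1737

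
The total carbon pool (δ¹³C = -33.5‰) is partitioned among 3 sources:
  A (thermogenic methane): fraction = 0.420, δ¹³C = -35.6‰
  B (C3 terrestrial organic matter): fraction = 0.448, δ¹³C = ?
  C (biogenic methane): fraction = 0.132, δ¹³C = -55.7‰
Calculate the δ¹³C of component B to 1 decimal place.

-25.0‰

Isotope mass balance: δ_bulk = Σ fᵢ·δᵢ.
-33.5 = 0.420×(-35.6) + 0.448×δ_B + 0.132×(-55.7)
0.448·δ_B = -33.5 − (-22.304) = -11.196
δ_B = -11.196 / 0.448 = -24.99‰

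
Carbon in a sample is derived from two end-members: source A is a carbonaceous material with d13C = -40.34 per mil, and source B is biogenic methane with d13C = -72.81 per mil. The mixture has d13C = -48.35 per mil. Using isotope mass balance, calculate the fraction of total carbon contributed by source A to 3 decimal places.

0.753

δ_mix = f_A·δ_A + (1 − f_A)·δ_B  ⇒  f_A = (δ_mix − δ_B)/(δ_A − δ_B)
f_A = (-48.35 − (-72.81)) / (-40.34 − (-72.81))
f_A = 24.46 / 32.47 = 0.7533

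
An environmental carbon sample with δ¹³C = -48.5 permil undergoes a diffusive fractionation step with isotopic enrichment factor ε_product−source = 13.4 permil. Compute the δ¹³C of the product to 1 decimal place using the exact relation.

-35.7 permil

Exactly, δ_product = (δ_source + 1000)·(ε/1000 + 1) − 1000.
δ_product = (-48.5 + 1000) × (13.4/1000 + 1) − 1000
δ_product = -35.75 permil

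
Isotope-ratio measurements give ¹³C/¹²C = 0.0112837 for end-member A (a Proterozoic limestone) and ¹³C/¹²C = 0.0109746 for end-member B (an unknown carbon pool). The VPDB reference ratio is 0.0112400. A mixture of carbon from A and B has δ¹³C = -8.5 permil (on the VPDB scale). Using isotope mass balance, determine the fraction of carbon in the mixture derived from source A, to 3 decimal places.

0.550

δ_A = (0.0112837/0.0112400 − 1)×1000 = (1.003888 − 1)×1000 = 3.888 permil
δ_B = (0.0109746/0.0112400 − 1)×1000 = (0.976388 − 1)×1000 = -23.612 permil
f_A = (δ_mix − δ_B)/(δ_A − δ_B) = (-8.5 − (-23.612))/(3.888 − (-23.612))
f_A = 15.112 / 27.500 = 0.5495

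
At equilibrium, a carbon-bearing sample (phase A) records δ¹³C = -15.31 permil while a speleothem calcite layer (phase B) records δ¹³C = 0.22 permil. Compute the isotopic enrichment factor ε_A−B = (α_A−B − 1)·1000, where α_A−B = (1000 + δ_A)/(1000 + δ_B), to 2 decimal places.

α_A−B = (1000 + -15.31) / (1000 + 0.22) = 984.69 / 1000.22 = 0.984473
ε_A−B = (0.984473 − 1) × 1000 = -15.527 permil
(The approximation ε ≈ δ_A − δ_B would give -15.53 permil.)

-15.53 permil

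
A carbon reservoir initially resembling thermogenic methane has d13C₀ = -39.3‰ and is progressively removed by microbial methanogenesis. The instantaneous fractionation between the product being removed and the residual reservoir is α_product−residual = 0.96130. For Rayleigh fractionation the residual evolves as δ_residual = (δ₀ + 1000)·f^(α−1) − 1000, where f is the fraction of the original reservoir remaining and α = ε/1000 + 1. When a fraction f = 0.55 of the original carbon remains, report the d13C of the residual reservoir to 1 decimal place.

-16.8‰

Rayleigh residual: δ_res = (δ₀ + 1000)·f^(α−1) − 1000
α − 1 = -0.03870
f^(α−1) = 0.55^(-0.03870) = 1.023406
δ_res = (-39.3 + 1000) × 1.023406 − 1000 = 983.186 − 1000 = -16.81‰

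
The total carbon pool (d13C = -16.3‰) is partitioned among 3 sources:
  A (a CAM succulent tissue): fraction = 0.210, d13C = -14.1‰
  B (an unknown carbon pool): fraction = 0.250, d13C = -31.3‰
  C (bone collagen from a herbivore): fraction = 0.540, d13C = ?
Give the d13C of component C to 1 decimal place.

-10.2‰

Isotope mass balance: δ_bulk = Σ fᵢ·δᵢ.
-16.3 = 0.210×(-14.1) + 0.250×(-31.3) + 0.540×δ_C
0.540·δ_C = -16.3 − (-10.786) = -5.514
δ_C = -5.514 / 0.540 = -10.21‰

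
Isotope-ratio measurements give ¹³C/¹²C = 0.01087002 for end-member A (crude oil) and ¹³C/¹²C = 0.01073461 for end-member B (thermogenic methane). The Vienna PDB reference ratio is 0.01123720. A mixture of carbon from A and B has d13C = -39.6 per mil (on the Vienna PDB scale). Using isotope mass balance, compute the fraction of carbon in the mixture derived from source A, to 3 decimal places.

0.425

δ_A = (0.01087002/0.01123720 − 1)×1000 = (0.967325 − 1)×1000 = -32.675 per mil
δ_B = (0.01073461/0.01123720 − 1)×1000 = (0.955274 − 1)×1000 = -44.726 per mil
f_A = (δ_mix − δ_B)/(δ_A − δ_B) = (-39.6 − (-44.726))/(-32.675 − (-44.726))
f_A = 5.126 / 12.050 = 0.4254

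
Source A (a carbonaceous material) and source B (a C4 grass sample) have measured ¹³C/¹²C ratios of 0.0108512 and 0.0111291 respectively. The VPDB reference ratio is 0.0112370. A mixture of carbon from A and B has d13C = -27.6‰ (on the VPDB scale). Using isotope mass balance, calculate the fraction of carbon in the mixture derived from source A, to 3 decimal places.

0.728

δ_A = (0.0108512/0.0112370 − 1)×1000 = (0.965667 − 1)×1000 = -34.333‰
δ_B = (0.0111291/0.0112370 − 1)×1000 = (0.990398 − 1)×1000 = -9.602‰
f_A = (δ_mix − δ_B)/(δ_A − δ_B) = (-27.6 − (-9.602))/(-34.333 − (-9.602))
f_A = -17.998 / -24.731 = 0.7277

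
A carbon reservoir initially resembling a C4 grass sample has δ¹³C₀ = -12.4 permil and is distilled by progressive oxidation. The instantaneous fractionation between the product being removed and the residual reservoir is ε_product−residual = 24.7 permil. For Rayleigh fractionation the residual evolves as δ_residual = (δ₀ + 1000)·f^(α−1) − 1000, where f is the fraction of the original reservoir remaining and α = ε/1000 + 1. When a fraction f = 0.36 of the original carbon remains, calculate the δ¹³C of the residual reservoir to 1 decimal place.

-37.0 permil

Rayleigh residual: δ_res = (δ₀ + 1000)·f^(α−1) − 1000
α = ε/1000 + 1 = 1.02470, so α − 1 = 0.02470
f^(α−1) = 0.36^(0.02470) = 0.975081
δ_res = (-12.4 + 1000) × 0.975081 − 1000 = 962.990 − 1000 = -37.01 permil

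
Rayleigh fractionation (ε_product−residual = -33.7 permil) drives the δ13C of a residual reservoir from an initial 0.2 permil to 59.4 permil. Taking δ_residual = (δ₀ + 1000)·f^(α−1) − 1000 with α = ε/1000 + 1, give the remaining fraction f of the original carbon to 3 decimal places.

α − 1 = ε/1000 = -0.0337
(δ_res + 1000)/(δ₀ + 1000) = (59.4 + 1000)/(0.2 + 1000) = 1059.4/1000.2 = 1.059188
f = 1.059188^(1/-0.0337) = exp(ln(1.059188)/-0.0337) = exp(0.05750/-0.0337)
f = exp(-1.7063) = 0.1815

0.182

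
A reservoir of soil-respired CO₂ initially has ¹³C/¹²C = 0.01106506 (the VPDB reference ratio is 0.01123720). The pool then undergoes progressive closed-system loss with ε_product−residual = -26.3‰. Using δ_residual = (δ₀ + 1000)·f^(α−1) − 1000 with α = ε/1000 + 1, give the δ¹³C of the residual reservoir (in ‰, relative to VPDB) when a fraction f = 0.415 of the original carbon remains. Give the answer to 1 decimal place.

7.7‰

δ₀ = (0.01106506/0.01123720 − 1)×1000 = (0.984681 − 1)×1000 = -15.319‰
α − 1 = ε/1000 = -0.0263
f^(α−1) = 0.415^(-0.0263) = 1.023400
δ_res = (-15.319 + 1000) × 1.023400 − 1000 = 1007.723 − 1000 = 7.72‰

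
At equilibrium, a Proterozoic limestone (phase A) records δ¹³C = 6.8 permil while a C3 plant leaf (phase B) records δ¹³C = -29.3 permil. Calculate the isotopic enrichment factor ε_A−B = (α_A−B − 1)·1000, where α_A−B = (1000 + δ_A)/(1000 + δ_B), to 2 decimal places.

α_A−B = (1000 + 6.8) / (1000 + -29.3) = 1006.8 / 970.7 = 1.037190
ε_A−B = (1.037190 − 1) × 1000 = 37.190 permil
(The approximation ε ≈ δ_A − δ_B would give 36.1 permil.)

37.19 permil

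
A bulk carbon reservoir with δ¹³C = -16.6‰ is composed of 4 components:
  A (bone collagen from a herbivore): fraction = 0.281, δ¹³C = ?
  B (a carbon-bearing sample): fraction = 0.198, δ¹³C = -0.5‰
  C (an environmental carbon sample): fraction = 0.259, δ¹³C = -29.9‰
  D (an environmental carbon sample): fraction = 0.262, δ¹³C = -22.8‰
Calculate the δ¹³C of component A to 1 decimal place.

-9.9‰

Isotope mass balance: δ_bulk = Σ fᵢ·δᵢ.
-16.6 = 0.281×δ_A + 0.198×(-0.5) + 0.259×(-29.9) + 0.262×(-22.8)
0.281·δ_A = -16.6 − (-13.817) = -2.783
δ_A = -2.783 / 0.281 = -9.90‰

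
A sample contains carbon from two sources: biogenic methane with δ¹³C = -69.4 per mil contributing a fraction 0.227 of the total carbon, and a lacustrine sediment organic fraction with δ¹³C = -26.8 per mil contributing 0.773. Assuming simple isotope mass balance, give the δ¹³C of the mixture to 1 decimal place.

δ_mix = f_A·δ_A + f_B·δ_B
δ_mix = 0.227 × (-69.4) + 0.773 × (-26.8)
δ_mix = -15.75 + -20.72 = -36.47 per mil

-36.5 per mil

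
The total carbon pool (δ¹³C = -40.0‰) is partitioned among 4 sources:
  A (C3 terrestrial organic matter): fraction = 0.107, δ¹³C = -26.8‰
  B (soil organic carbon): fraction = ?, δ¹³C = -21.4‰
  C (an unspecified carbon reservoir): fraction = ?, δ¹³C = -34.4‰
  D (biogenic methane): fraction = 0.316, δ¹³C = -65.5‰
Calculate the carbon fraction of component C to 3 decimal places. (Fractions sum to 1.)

Let f_C and f_B be the unknown fractions; fractions sum to 1 so f_C + f_B = 0.577.
Mass balance: Σ fᵢ·δᵢ = δ_bulk ⇒ f_C·(-34.4) + f_B·(-21.4) = -40.0 − (-23.566) = -16.434
Substitute f_B = 0.577 − f_C:
f_C·(-34.4 − -21.4) = -16.434 − 0.577×(-21.4) = -4.087
f_C = -4.087 / -13.0 = 0.3144

0.314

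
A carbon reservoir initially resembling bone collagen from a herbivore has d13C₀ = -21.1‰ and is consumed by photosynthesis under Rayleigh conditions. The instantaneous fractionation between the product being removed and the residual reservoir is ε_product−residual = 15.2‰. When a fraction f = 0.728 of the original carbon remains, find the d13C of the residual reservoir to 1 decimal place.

Rayleigh residual: δ_res = (δ₀ + 1000)·f^(α−1) − 1000
α = ε/1000 + 1 = 1.01520, so α − 1 = 0.01520
f^(α−1) = 0.728^(0.01520) = 0.995186
δ_res = (-21.1 + 1000) × 0.995186 − 1000 = 974.188 − 1000 = -25.81‰

-25.8‰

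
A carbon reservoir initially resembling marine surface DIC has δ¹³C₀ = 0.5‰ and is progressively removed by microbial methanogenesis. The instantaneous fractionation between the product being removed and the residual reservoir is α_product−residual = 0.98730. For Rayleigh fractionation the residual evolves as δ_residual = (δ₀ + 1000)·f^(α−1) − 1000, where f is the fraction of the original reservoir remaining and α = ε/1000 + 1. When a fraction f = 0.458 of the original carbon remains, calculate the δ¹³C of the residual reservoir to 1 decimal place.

10.5‰

Rayleigh residual: δ_res = (δ₀ + 1000)·f^(α−1) − 1000
α − 1 = -0.01270
f^(α−1) = 0.458^(-0.01270) = 1.009967
δ_res = (0.5 + 1000) × 1.009967 − 1000 = 1010.472 − 1000 = 10.47‰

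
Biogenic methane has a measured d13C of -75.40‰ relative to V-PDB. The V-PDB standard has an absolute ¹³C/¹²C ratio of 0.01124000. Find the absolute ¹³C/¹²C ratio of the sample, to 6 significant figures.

R_sample = R_standard × (d13C/1000 + 1)
R_sample = 0.01124000 × (-75.40/1000 + 1) = 0.01124000 × 0.924600
R_sample = 0.0103925

0.0103925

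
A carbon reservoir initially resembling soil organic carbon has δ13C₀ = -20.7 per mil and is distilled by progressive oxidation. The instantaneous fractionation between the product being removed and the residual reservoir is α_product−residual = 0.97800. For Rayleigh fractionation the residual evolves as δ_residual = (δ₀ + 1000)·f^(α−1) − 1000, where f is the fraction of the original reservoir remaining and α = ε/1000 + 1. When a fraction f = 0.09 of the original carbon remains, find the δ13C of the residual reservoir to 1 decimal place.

32.6 per mil

Rayleigh residual: δ_res = (δ₀ + 1000)·f^(α−1) − 1000
α − 1 = -0.02200
f^(α−1) = 0.09^(-0.02200) = 1.054403
δ_res = (-20.7 + 1000) × 1.054403 − 1000 = 1032.577 − 1000 = 32.58 per mil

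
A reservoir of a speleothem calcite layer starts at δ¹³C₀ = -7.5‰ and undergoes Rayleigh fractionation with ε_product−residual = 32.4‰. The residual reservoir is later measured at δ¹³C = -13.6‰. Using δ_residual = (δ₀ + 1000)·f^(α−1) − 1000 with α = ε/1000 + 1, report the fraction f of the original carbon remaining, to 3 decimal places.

0.827

α − 1 = ε/1000 = 0.0324
(δ_res + 1000)/(δ₀ + 1000) = (-13.6 + 1000)/(-7.5 + 1000) = 986.4/992.5 = 0.993854
f = 0.993854^(1/0.0324) = exp(ln(0.993854)/0.0324) = exp(-0.00617/0.0324)
f = exp(-0.1903) = 0.8267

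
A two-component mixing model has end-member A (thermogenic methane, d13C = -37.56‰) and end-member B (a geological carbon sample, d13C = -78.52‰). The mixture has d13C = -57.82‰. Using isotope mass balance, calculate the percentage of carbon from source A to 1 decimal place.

50.5%

δ_mix = f_A·δ_A + (1 − f_A)·δ_B  ⇒  f_A = (δ_mix − δ_B)/(δ_A − δ_B)
f_A = (-57.82 − (-78.52)) / (-37.56 − (-78.52))
f_A = 20.70 / 40.96 = 0.5054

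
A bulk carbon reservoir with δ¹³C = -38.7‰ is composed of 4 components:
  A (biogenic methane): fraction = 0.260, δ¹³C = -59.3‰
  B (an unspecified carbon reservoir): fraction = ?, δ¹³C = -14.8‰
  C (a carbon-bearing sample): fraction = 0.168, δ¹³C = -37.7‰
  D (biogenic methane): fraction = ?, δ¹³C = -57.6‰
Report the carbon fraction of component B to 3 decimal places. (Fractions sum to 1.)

Let f_B and f_D be the unknown fractions; fractions sum to 1 so f_B + f_D = 0.572.
Mass balance: Σ fᵢ·δᵢ = δ_bulk ⇒ f_B·(-14.8) + f_D·(-57.6) = -38.7 − (-21.752) = -16.948
Substitute f_D = 0.572 − f_B:
f_B·(-14.8 − -57.6) = -16.948 − 0.572×(-57.6) = 15.999
f_B = 15.999 / 42.8 = 0.3738

0.374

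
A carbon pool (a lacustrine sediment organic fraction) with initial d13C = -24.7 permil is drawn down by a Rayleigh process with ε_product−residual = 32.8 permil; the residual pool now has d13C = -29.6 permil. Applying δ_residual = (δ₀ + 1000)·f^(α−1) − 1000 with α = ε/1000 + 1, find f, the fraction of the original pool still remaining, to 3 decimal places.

0.858

α − 1 = ε/1000 = 0.0328
(δ_res + 1000)/(δ₀ + 1000) = (-29.6 + 1000)/(-24.7 + 1000) = 970.4/975.3 = 0.994976
f = 0.994976^(1/0.0328) = exp(ln(0.994976)/0.0328) = exp(-0.00504/0.0328)
f = exp(-0.1536) = 0.8576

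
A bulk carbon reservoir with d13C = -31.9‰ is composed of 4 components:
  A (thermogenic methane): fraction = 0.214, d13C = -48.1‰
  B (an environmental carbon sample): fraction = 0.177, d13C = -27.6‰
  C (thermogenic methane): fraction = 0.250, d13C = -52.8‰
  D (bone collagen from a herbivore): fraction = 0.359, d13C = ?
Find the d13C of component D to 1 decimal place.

-9.8‰

Isotope mass balance: δ_bulk = Σ fᵢ·δᵢ.
-31.9 = 0.214×(-48.1) + 0.177×(-27.6) + 0.250×(-52.8) + 0.359×δ_D
0.359·δ_D = -31.9 − (-28.379) = -3.521
δ_D = -3.521 / 0.359 = -9.81‰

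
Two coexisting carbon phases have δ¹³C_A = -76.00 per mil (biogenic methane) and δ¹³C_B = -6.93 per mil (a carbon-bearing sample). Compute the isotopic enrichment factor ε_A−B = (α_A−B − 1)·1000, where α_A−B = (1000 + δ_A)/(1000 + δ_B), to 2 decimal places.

-69.55 per mil

α_A−B = (1000 + -76.00) / (1000 + -6.93) = 924.00 / 993.07 = 0.930448
ε_A−B = (0.930448 − 1) × 1000 = -69.552 per mil
(The approximation ε ≈ δ_A − δ_B would give -69.07 per mil.)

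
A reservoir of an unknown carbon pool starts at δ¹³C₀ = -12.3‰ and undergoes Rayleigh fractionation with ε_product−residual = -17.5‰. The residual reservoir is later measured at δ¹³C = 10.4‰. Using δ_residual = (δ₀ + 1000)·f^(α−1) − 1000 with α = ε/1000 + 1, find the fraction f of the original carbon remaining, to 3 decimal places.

0.273

α − 1 = ε/1000 = -0.0175
(δ_res + 1000)/(δ₀ + 1000) = (10.4 + 1000)/(-12.3 + 1000) = 1010.4/987.7 = 1.022983
f = 1.022983^(1/-0.0175) = exp(ln(1.022983)/-0.0175) = exp(0.02272/-0.0175)
f = exp(-1.2984) = 0.2730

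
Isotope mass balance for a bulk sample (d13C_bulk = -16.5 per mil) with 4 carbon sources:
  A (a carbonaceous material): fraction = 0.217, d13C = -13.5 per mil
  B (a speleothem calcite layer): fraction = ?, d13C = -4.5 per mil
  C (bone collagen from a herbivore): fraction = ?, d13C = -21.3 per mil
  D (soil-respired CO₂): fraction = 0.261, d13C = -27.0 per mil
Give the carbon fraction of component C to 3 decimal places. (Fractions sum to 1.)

Let f_C and f_B be the unknown fractions; fractions sum to 1 so f_C + f_B = 0.522.
Mass balance: Σ fᵢ·δᵢ = δ_bulk ⇒ f_C·(-21.3) + f_B·(-4.5) = -16.5 − (-9.977) = -6.523
Substitute f_B = 0.522 − f_C:
f_C·(-21.3 − -4.5) = -6.523 − 0.522×(-4.5) = -4.174
f_C = -4.174 / -16.8 = 0.2485

0.248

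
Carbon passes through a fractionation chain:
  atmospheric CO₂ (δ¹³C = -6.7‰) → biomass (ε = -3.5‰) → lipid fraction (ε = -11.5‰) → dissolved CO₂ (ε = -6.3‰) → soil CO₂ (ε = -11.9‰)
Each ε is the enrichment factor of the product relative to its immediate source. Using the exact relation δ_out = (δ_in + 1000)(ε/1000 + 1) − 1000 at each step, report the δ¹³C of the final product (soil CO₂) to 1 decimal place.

step 1: δ = (-6.70 + 1000)·(-3.5/1000 + 1) − 1000 = -10.18‰
step 2: δ = (-10.18 + 1000)·(-11.5/1000 + 1) − 1000 = -21.56‰
step 3: δ = (-21.56 + 1000)·(-6.3/1000 + 1) − 1000 = -27.72‰
step 4: δ = (-27.72 + 1000)·(-11.9/1000 + 1) − 1000 = -39.29‰

-39.3‰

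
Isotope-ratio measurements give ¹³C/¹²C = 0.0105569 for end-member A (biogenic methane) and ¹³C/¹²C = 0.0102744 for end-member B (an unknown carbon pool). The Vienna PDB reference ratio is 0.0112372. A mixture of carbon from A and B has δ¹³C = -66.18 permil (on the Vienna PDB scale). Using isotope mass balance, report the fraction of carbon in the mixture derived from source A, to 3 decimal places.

0.776

δ_A = (0.0105569/0.0112372 − 1)×1000 = (0.939460 − 1)×1000 = -60.540 permil
δ_B = (0.0102744/0.0112372 − 1)×1000 = (0.914320 − 1)×1000 = -85.680 permil
f_A = (δ_mix − δ_B)/(δ_A − δ_B) = (-66.18 − (-85.680))/(-60.540 − (-85.680))
f_A = 19.500 / 25.140 = 0.7757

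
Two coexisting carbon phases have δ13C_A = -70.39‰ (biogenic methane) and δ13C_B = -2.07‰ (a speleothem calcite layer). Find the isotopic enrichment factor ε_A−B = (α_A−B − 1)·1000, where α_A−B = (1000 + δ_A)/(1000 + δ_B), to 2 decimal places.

α_A−B = (1000 + -70.39) / (1000 + -2.07) = 929.61 / 997.93 = 0.931538
ε_A−B = (0.931538 − 1) × 1000 = -68.462‰
(The approximation ε ≈ δ_A − δ_B would give -68.32‰.)

-68.46‰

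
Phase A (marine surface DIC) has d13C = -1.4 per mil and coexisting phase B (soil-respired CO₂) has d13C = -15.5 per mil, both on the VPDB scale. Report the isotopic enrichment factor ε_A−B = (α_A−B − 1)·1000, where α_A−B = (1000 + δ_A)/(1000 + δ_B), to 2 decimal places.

α_A−B = (1000 + -1.4) / (1000 + -15.5) = 998.6 / 984.5 = 1.014322
ε_A−B = (1.014322 − 1) × 1000 = 14.322 per mil
(The approximation ε ≈ δ_A − δ_B would give 14.1 per mil.)

14.32 per mil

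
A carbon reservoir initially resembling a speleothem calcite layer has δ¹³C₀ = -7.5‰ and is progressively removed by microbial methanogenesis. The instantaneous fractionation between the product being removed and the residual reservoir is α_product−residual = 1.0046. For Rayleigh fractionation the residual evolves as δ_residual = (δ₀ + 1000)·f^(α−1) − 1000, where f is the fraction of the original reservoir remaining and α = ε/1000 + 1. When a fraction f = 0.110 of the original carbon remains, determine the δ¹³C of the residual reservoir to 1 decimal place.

-17.5‰

Rayleigh residual: δ_res = (δ₀ + 1000)·f^(α−1) − 1000
α − 1 = 0.00460
f^(α−1) = 0.110^(0.00460) = 0.989898
δ_res = (-7.5 + 1000) × 0.989898 − 1000 = 982.474 − 1000 = -17.53‰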